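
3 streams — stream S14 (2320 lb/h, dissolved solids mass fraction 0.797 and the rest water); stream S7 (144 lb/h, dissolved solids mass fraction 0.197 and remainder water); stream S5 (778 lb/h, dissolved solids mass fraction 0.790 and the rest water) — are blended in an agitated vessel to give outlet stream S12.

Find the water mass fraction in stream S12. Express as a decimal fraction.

Total flow out = 2320 + 144 + 778 = 3242 lb/h.
water in = 2320×0.203 + 144×0.803 + 778×0.210 = 749.97 lb/h.
water mass fraction in S12 = 749.97/3242 = 0.231.

0.231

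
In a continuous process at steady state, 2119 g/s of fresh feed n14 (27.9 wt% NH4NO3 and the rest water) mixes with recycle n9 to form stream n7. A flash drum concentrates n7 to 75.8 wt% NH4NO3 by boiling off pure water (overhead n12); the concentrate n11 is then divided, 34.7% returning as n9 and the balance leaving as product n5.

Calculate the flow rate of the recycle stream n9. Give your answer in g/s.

Overall NH4NO3 balance (none leaves overhead): NH4NO3 in fresh feed = NH4NO3 in product, i.e. 2119×0.279 = (1−0.347)·n11·0.758.
n11 = 591.2/(0.758×0.653) = 1194.4 g/s.
Recycle n9 = 0.347×1194.4 = 414.46 g/s.

414.5 g/s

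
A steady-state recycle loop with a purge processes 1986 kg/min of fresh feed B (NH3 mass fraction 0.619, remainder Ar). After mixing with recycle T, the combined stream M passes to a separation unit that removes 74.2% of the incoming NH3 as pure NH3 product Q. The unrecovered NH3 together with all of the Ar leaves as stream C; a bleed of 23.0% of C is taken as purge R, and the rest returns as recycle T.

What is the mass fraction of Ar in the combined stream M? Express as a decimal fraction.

0.682

Ar enters only via B and leaves only via the purge: 1986×0.381 = 0.230×(Ar in C), and the separation unit passes all Ar, so Ar in M = Ar in C = 3289.9 kg/min.
NH3 in M: m_A = 1986×0.619 + (1−0.230)·(1−0.742)·m_A, so m_A = 1229.3/0.8013 = 1534.1 kg/min.
M = 1534.1 + 3289.9 = 4824 kg/min.
Ar fraction in M = 3289.9/4824 = 0.682.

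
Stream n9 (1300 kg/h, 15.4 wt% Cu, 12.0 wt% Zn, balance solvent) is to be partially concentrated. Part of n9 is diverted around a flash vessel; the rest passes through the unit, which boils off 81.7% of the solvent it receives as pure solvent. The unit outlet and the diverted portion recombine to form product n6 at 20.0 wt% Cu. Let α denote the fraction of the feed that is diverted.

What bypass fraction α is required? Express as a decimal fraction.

0.612

All 1300×0.154 = 200.2 kg/h of Cu reaches n6, so n6 = 200.2/0.200 = 1001 kg/h and vapour = 299 kg/h.
The evaporator receives (1−α)·1300 of feed at 0.726 solvent and removes 0.817 of that solvent:
0.817×0.726×(1−α)×1300 = 299
(1−α) = 299/771.08 = 0.3878;  α = 0.6122.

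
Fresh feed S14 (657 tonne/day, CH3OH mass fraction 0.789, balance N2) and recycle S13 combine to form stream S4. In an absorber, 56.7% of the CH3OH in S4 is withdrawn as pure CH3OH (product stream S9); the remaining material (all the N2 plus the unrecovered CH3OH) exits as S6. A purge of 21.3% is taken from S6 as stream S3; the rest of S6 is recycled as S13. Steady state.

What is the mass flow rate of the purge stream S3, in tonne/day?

N2 enters only via S14 and leaves only via the purge: 657×0.211 = 0.213×(N2 in S6), and the absorber passes all N2, so N2 in S4 = N2 in S6 = 650.83 tonne/day.
CH3OH in S4: m_A = 657×0.789 + (1−0.213)·(1−0.567)·m_A, so m_A = 518.37/0.6592 = 786.33 tonne/day.
S6 = (1−0.567)×786.33 + 650.83 = 991.31 tonne/day.
Purge S3 = 0.213×991.31 = 211.15 tonne/day.

211.1 tonne/day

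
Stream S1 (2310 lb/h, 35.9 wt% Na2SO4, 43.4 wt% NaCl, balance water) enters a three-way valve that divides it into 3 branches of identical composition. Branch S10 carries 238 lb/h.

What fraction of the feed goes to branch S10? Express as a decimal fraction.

Fraction to S10 = 238/2310 = 0.1030.

0.103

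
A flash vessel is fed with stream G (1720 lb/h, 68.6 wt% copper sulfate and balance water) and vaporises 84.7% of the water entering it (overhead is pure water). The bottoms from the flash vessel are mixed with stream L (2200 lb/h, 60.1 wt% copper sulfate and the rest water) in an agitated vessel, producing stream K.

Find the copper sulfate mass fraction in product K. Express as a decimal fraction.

Vapour removed = 0.847×0.314×1720 = 457.45 lb/h; concentrate = 1262.6 lb/h.
copper sulfate reaching the mixer = 1179.9 (from concentrate) + 2200×0.601 = 2502.1 lb/h.
Product flow = 1262.6 + 2200 = 3462.6 lb/h; copper sulfate fraction = 0.723.

0.723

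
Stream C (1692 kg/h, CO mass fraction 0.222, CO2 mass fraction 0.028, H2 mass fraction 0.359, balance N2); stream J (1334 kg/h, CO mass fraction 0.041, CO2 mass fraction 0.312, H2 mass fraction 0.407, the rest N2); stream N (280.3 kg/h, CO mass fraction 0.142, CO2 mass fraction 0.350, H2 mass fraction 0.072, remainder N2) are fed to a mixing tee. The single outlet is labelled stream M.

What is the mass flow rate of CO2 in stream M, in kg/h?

561.7 kg/h

CO2 out = CO2 in = 1692×0.028 + 1334×0.312 + 280.3×0.350 = 561.69 kg/h.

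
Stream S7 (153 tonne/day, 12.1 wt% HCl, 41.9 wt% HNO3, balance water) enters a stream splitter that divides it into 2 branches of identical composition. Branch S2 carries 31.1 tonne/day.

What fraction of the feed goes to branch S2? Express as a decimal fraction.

0.203

Fraction to S2 = 31.1/153 = 0.2033.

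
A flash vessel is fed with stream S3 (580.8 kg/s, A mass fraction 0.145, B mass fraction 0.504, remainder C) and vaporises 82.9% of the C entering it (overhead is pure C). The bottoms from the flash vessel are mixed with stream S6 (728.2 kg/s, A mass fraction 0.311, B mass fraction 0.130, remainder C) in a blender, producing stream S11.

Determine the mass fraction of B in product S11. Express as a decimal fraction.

0.340

Vapour removed = 0.829×0.351×580.8 = 169 kg/s; concentrate = 411.8 kg/s.
B reaching the mixer = 292.72 (from concentrate) + 728.2×0.130 = 387.39 kg/s.
Product flow = 411.8 + 728.2 = 1140 kg/s; B fraction = 0.340.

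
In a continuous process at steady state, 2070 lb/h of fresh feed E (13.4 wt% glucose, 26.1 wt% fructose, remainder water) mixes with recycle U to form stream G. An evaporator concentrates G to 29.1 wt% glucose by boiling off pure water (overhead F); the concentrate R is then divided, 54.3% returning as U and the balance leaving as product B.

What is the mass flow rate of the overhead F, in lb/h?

1117 lb/h

Overall glucose balance (none leaves overhead): glucose in fresh feed = glucose in product, i.e. 2070×0.134 = (1−0.543)·R·0.291.
R = 277.38/(0.291×0.457) = 2085.8 lb/h.
Recycle U = 0.543×2085.8 = 1132.6 lb/h.
Combined feed G = 2070 + 1132.6 = 3202.6 lb/h.
Overhead F = G − R = 3202.6 − 2085.8 = 1116.8 lb/h.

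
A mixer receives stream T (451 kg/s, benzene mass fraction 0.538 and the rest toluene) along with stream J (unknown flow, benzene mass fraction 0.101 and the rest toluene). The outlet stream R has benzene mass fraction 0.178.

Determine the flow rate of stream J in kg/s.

Let J be the unknown flow. Total out = 451 + J.
benzene balance: 242.64 + 0.101·J = 0.178·(451 + J)
(0.101 − 0.178)·J = 0.178×451 − 242.64 = -162.36
J = -162.36 / -0.077 = 2108.6 kg/s

2109 kg/s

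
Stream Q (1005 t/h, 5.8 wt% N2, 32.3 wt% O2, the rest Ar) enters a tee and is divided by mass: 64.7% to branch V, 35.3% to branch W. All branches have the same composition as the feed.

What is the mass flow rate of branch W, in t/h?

Branch W flow = 0.353×1005 = 354.76 t/h.

354.8 t/h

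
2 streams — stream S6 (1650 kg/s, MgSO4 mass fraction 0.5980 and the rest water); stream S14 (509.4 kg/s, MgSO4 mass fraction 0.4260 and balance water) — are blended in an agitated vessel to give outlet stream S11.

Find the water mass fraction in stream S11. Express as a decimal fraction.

0.4426

Total flow out = 1650 + 509.4 = 2159.4 kg/s.
water in = 1650×0.402 + 509.4×0.574 = 955.7 kg/s.
water mass fraction in S11 = 955.7/2159.4 = 0.4426.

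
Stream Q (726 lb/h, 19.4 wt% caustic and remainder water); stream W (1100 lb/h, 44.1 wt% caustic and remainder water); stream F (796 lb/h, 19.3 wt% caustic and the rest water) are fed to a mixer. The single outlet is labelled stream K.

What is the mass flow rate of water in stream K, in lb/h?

water out = water in = 726×0.806 + 1100×0.559 + 796×0.807 = 1842.4 lb/h.

1842 lb/h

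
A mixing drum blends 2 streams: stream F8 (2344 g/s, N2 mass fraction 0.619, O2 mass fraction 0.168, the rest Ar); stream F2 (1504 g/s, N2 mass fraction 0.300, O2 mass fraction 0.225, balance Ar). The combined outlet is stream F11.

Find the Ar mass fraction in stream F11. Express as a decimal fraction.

0.315

Total flow out = 2344 + 1504 = 3848 g/s.
Ar in = 2344×0.213 + 1504×0.475 = 1213.7 g/s.
Ar mass fraction in F11 = 1213.7/3848 = 0.315.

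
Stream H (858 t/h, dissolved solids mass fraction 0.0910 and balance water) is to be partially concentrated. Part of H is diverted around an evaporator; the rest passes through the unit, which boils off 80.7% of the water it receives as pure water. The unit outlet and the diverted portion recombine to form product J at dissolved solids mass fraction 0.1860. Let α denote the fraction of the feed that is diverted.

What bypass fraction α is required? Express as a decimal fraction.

All 858×0.091 = 78.078 t/h of dissolved solids reaches J, so J = 78.078/0.186 = 419.77 t/h and vapour = 438.23 t/h.
The evaporator receives (1−α)·858 of feed at 0.909 water and removes 0.807 of that water:
0.807×0.909×(1−α)×858 = 438.23
(1−α) = 438.23/629.4 = 0.6963;  α = 0.3037.

0.304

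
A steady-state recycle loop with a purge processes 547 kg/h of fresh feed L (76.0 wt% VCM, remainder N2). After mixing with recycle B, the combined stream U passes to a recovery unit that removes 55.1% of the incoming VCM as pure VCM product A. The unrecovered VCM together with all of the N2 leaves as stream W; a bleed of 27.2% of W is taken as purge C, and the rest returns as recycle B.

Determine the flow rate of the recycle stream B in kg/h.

553.2 kg/h

N2 enters only via L and leaves only via the purge: 547×0.240 = 0.272×(N2 in W), and the recovery unit passes all N2, so N2 in U = N2 in W = 482.65 kg/h.
VCM in U: m_A = 547×0.760 + (1−0.272)·(1−0.551)·m_A, so m_A = 415.72/0.6731 = 617.59 kg/h.
W = (1−0.551)×617.59 + 482.65 = 759.95 kg/h.
Recycle B = (1−0.272)×759.95 = 553.24 kg/h.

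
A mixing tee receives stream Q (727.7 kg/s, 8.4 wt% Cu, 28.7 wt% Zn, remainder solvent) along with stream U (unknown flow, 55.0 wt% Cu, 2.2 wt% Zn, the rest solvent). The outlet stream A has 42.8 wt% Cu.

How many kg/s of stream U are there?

Let U be the unknown flow. Total out = 727.7 + U.
Cu balance: 61.127 + 0.550·U = 0.428·(727.7 + U)
(0.550 − 0.428)·U = 0.428×727.7 − 61.127 = 250.33
U = 250.33 / 0.122 = 2051.9 kg/s

2052 kg/s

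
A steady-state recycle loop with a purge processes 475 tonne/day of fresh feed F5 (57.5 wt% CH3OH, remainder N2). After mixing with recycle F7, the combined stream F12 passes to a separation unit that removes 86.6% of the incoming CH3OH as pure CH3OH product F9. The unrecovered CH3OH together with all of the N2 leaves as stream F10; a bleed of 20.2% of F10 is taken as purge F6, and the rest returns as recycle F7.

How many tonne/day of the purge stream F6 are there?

210.2 tonne/day

N2 enters only via F5 and leaves only via the purge: 475×0.425 = 0.202×(N2 in F10), and the separation unit passes all N2, so N2 in F12 = N2 in F10 = 999.38 tonne/day.
CH3OH in F12: m_A = 475×0.575 + (1−0.202)·(1−0.866)·m_A, so m_A = 273.12/0.8931 = 305.83 tonne/day.
F10 = (1−0.866)×305.83 + 999.38 = 1040.4 tonne/day.
Purge F6 = 0.202×1040.4 = 210.15 tonne/day.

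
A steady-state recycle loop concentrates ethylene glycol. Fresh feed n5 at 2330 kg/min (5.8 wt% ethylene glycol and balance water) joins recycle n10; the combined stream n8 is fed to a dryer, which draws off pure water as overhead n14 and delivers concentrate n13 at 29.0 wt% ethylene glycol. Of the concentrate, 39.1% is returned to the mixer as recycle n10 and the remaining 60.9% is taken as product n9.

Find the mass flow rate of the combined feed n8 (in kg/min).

Overall ethylene glycol balance (none leaves overhead): ethylene glycol in fresh feed = ethylene glycol in product, i.e. 2330×0.058 = (1−0.391)·n13·0.290.
n13 = 135.14/(0.290×0.609) = 765.19 kg/min.
Recycle n10 = 0.391×765.19 = 299.19 kg/min.
Combined feed n8 = 2330 + 299.19 = 2629.2 kg/min.

2629 kg/min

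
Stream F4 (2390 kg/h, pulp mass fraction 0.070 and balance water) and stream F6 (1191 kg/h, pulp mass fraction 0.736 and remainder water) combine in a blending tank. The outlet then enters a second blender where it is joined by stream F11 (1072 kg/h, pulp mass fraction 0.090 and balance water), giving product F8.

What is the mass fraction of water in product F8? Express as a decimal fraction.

0.755

Overall, product flow = 4653 kg/h.
water in = 2390×0.930 + 1191×0.264 + 1072×0.910 = 3512.6 kg/h.
water fraction in F8 = 0.755.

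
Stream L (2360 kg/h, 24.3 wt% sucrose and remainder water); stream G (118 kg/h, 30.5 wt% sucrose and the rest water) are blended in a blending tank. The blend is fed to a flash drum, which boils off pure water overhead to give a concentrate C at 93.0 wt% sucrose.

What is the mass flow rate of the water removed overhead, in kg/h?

1823 kg/h

sucrose entering = 2360×0.243 + 118×0.305 = 609.47 kg/h.
All sucrose reports to C, so C = 609.47/0.930 = 655.34 kg/h.
Total feed = 2478 kg/h; overhead = 2478 − 655.34 = 1822.7 kg/h.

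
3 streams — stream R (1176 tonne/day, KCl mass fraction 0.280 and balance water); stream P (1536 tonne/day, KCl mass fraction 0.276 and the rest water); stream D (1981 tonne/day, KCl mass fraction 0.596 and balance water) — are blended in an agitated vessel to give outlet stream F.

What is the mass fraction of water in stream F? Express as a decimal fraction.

0.588

Total flow out = 1176 + 1536 + 1981 = 4693 tonne/day.
water in = 1176×0.720 + 1536×0.724 + 1981×0.404 = 2759.1 tonne/day.
water mass fraction in F = 2759.1/4693 = 0.588.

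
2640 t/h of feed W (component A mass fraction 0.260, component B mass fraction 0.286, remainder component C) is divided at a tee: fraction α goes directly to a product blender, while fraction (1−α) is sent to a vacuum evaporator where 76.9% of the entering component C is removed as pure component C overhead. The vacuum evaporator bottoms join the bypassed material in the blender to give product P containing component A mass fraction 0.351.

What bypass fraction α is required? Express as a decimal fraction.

All 2640×0.260 = 686.4 t/h of component A reaches P, so P = 686.4/0.351 = 1955.6 t/h and vapour = 684.44 t/h.
The evaporator receives (1−α)·2640 of feed at 0.454 component C and removes 0.769 of that component C:
0.769×0.454×(1−α)×2640 = 684.44
(1−α) = 684.44/921.69 = 0.7426;  α = 0.2574.

0.257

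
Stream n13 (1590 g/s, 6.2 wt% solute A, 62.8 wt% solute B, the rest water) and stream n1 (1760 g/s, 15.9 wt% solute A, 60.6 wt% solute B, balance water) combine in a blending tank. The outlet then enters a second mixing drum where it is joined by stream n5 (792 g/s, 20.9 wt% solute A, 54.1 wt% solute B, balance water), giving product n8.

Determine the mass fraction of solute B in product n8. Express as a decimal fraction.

Overall, product flow = 4142 g/s.
solute B in = 1590×0.628 + 1760×0.606 + 792×0.541 = 2493.6 g/s.
solute B fraction in n8 = 0.602.

0.602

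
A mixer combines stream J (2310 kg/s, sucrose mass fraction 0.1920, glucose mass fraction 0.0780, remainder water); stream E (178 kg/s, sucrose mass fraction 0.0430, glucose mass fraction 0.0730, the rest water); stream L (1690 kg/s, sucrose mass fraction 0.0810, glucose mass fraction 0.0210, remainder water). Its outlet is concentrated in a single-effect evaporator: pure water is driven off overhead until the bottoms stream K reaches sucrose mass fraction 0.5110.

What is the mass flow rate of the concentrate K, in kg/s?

sucrose entering = 2310×0.192 + 178×0.043 + 1690×0.081 = 588.06 kg/s.
All sucrose reports to K, so K = 588.06/0.511 = 1150.8 kg/s.

1151 kg/s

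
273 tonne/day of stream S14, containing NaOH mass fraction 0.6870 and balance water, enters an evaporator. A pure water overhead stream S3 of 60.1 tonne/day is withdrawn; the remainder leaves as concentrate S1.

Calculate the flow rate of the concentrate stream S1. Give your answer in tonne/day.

212.9 tonne/day

Concentrate = 273 − 60.1 = 212.9 tonne/day.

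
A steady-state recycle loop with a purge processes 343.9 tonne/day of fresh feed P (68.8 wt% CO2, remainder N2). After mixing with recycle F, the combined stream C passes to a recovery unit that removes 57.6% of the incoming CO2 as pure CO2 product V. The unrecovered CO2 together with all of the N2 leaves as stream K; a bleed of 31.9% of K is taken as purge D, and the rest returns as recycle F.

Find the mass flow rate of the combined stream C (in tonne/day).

N2 enters only via P and leaves only via the purge: 343.9×0.312 = 0.319×(N2 in K), and the recovery unit passes all N2, so N2 in C = N2 in K = 336.35 tonne/day.
CO2 in C: m_A = 343.9×0.688 + (1−0.319)·(1−0.576)·m_A, so m_A = 236.6/0.7113 = 332.66 tonne/day.
C = 332.66 + 336.35 = 669.01 tonne/day.

669 tonne/day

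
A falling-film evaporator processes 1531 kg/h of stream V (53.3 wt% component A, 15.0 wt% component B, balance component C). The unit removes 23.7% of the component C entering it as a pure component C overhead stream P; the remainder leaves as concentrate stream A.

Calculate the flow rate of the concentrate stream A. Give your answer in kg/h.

1416 kg/h

component C entering = 1531×0.317 = 485.33 kg/h; overhead removed = 0.237×485.33 = 115.02 kg/h.
Concentrate = 1531 − 115.02 = 1416 kg/h.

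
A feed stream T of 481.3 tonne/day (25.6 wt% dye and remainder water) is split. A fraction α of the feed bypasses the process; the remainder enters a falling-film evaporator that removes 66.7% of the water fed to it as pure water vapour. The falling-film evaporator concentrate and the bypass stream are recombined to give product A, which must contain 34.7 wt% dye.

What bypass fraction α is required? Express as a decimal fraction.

All 481.3×0.256 = 123.21 tonne/day of dye reaches A, so A = 123.21/0.347 = 355.08 tonne/day and vapour = 126.22 tonne/day.
The evaporator receives (1−α)·481.3 of feed at 0.744 water and removes 0.667 of that water:
0.667×0.744×(1−α)×481.3 = 126.22
(1−α) = 126.22/238.84 = 0.5285;  α = 0.4715.

0.472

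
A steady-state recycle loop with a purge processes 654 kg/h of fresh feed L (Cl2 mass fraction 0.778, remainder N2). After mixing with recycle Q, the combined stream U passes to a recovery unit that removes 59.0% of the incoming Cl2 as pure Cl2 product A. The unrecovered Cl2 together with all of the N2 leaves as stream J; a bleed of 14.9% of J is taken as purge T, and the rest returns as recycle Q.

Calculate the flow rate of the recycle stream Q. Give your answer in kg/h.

N2 enters only via L and leaves only via the purge: 654×0.222 = 0.149×(N2 in J), and the recovery unit passes all N2, so N2 in U = N2 in J = 974.42 kg/h.
Cl2 in U: m_A = 654×0.778 + (1−0.149)·(1−0.590)·m_A, so m_A = 508.81/0.6511 = 781.48 kg/h.
J = (1−0.590)×781.48 + 974.42 = 1294.8 kg/h.
Recycle Q = (1−0.149)×1294.8 = 1101.9 kg/h.

1102 kg/h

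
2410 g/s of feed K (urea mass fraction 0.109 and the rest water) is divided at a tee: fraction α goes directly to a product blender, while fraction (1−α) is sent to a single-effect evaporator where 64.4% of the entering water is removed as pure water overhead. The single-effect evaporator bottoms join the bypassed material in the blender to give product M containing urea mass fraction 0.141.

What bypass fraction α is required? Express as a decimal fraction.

All 2410×0.109 = 262.69 g/s of urea reaches M, so M = 262.69/0.141 = 1863 g/s and vapour = 546.95 g/s.
The evaporator receives (1−α)·2410 of feed at 0.891 water and removes 0.644 of that water:
0.644×0.891×(1−α)×2410 = 546.95
(1−α) = 546.95/1382.9 = 0.3955;  α = 0.6045.

0.604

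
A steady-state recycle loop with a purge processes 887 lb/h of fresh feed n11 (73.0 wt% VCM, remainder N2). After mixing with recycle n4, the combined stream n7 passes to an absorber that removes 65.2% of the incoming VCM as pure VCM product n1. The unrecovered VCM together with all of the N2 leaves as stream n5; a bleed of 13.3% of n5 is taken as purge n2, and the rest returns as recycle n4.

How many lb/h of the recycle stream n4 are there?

N2 enters only via n11 and leaves only via the purge: 887×0.270 = 0.133×(N2 in n5), and the absorber passes all N2, so N2 in n7 = N2 in n5 = 1800.7 lb/h.
VCM in n7: m_A = 887×0.730 + (1−0.133)·(1−0.652)·m_A, so m_A = 647.51/0.6983 = 927.29 lb/h.
n5 = (1−0.652)×927.29 + 1800.7 = 2123.4 lb/h.
Recycle n4 = (1−0.133)×2123.4 = 1841 lb/h.

1841 lb/h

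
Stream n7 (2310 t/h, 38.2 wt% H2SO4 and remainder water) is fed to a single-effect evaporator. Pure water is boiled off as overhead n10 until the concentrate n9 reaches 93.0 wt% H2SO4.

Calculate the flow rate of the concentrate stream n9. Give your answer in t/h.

H2SO4 is conserved: 2310×0.382 = 882.42 t/h all reports to the concentrate.
Concentrate = 882.42/(target fraction) = 948.84 t/h.

948.8 t/h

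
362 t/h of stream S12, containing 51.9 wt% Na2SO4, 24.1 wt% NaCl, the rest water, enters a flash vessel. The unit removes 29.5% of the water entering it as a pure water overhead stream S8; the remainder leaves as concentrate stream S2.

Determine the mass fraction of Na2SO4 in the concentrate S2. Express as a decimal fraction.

Na2SO4 is not removed: 362×0.519 = 187.88 t/h of Na2SO4 enters S2.
water entering = 362×0.240 = 86.88 t/h; overhead removed = 0.295×86.88 = 25.63 t/h.
Concentrate = 362 − 25.63 = 336.37 t/h.
Mass fraction = 187.88/336.37 = 0.559.

0.559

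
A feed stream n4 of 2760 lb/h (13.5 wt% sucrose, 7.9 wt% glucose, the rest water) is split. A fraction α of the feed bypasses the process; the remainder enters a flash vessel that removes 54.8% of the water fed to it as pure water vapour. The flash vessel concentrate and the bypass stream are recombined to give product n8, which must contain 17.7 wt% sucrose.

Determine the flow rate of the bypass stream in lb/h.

1240 lb/h

All 2760×0.135 = 372.6 lb/h of sucrose reaches n8, so n8 = 372.6/0.177 = 2105.1 lb/h and vapour = 654.92 lb/h.
The evaporator receives (1−α)·2760 of feed at 0.786 water and removes 0.548 of that water:
0.548×0.786×(1−α)×2760 = 654.92
(1−α) = 654.92/1188.8 = 0.5509;  α = 0.4491.
Bypass flow = 0.4491×2760 = 1239.5 lb/h.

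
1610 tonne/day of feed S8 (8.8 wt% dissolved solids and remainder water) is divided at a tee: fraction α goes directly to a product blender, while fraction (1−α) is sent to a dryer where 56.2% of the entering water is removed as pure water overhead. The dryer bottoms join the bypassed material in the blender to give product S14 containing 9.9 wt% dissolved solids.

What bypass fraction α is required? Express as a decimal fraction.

0.783

All 1610×0.088 = 141.68 tonne/day of dissolved solids reaches S14, so S14 = 141.68/0.099 = 1431.1 tonne/day and vapour = 178.89 tonne/day.
The evaporator receives (1−α)·1610 of feed at 0.912 water and removes 0.562 of that water:
0.562×0.912×(1−α)×1610 = 178.89
(1−α) = 178.89/825.2 = 0.2168;  α = 0.7832.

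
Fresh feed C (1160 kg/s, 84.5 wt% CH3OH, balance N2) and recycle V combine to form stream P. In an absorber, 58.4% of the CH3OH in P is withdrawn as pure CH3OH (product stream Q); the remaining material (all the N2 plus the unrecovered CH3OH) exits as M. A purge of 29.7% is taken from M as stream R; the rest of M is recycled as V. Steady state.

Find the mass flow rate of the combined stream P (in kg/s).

1991 kg/s

N2 enters only via C and leaves only via the purge: 1160×0.155 = 0.297×(N2 in M), and the absorber passes all N2, so N2 in P = N2 in M = 605.39 kg/s.
CH3OH in P: m_A = 1160×0.845 + (1−0.297)·(1−0.584)·m_A, so m_A = 980.2/0.7076 = 1385.3 kg/s.
P = 1385.3 + 605.39 = 1990.7 kg/s.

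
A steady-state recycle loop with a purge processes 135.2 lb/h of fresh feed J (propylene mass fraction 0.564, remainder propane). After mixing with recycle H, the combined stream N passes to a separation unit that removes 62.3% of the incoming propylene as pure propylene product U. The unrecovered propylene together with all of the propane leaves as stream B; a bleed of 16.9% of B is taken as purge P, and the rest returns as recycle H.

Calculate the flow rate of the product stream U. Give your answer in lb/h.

69.18 lb/h

propylene in N: m_A = 135.2×0.564 + (1−0.169)·(1−0.623)·m_A, so m_A = 76.253/0.6867 = 111.04 lb/h.
Product U = 0.623×111.04 = 69.178 lb/h.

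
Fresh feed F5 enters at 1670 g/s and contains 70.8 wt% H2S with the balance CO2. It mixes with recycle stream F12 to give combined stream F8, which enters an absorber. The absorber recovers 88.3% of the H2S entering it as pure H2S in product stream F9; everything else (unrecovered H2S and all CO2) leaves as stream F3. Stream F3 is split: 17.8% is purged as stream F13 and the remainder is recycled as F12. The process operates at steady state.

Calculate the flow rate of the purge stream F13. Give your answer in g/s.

514.9 g/s

CO2 enters only via F5 and leaves only via the purge: 1670×0.292 = 0.178×(CO2 in F3), and the absorber passes all CO2, so CO2 in F8 = CO2 in F3 = 2739.6 g/s.
H2S in F8: m_A = 1670×0.708 + (1−0.178)·(1−0.883)·m_A, so m_A = 1182.4/0.9038 = 1308.2 g/s.
F3 = (1−0.883)×1308.2 + 2739.6 = 2892.6 g/s.
Purge F13 = 0.178×2892.6 = 514.88 g/s.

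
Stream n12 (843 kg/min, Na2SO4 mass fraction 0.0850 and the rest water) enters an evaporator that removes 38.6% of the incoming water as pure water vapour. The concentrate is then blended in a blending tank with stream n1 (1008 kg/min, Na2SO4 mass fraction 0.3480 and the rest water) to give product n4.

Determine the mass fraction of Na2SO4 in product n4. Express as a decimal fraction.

Vapour removed = 0.386×0.915×843 = 297.74 kg/min; concentrate = 545.26 kg/min.
Na2SO4 reaching the mixer = 71.655 (from concentrate) + 1008×0.348 = 422.44 kg/min.
Product flow = 545.26 + 1008 = 1553.3 kg/min; Na2SO4 fraction = 0.2720.

0.2720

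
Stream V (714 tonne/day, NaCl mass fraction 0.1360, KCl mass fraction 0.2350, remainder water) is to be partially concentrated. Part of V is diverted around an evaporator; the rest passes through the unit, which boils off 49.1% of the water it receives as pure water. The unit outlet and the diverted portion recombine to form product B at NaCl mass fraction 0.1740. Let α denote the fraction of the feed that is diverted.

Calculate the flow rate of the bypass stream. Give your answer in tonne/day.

209.1 tonne/day

All 714×0.136 = 97.104 tonne/day of NaCl reaches B, so B = 97.104/0.174 = 558.07 tonne/day and vapour = 155.93 tonne/day.
The evaporator receives (1−α)·714 of feed at 0.629 water and removes 0.491 of that water:
0.491×0.629×(1−α)×714 = 155.93
(1−α) = 155.93/220.51 = 0.7071;  α = 0.2929.
Bypass flow = 0.2929×714 = 209.11 tonne/day.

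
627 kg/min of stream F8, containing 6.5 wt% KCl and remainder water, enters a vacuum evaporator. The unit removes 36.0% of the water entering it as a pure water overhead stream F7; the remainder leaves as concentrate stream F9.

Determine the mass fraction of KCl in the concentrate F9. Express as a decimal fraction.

KCl is not removed: 627×0.065 = 40.755 kg/min of KCl enters F9.
water entering = 627×0.935 = 586.25 kg/min; overhead removed = 0.360×586.25 = 211.05 kg/min.
Concentrate = 627 − 211.05 = 415.95 kg/min.
Mass fraction = 40.755/415.95 = 0.098.

0.098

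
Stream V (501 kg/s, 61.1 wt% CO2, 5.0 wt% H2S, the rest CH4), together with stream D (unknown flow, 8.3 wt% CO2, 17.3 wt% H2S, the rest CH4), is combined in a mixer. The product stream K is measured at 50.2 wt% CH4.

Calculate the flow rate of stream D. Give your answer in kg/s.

337.5 kg/s

Let D be the unknown flow. Total out = 501 + D.
CH4 balance: 169.84 + 0.744·D = 0.502·(501 + D)
(0.744 − 0.502)·D = 0.502×501 − 169.84 = 81.663
D = 81.663 / 0.242 = 337.45 kg/s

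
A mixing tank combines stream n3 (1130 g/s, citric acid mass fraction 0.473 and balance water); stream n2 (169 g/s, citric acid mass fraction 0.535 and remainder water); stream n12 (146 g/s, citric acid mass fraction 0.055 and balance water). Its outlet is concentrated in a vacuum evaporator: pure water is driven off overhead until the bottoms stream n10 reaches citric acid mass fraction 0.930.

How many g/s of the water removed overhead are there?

citric acid entering = 1130×0.473 + 169×0.535 + 146×0.055 = 632.94 g/s.
All citric acid reports to n10, so n10 = 632.94/0.930 = 680.58 g/s.
Total feed = 1445 g/s; overhead = 1445 − 680.58 = 764.42 g/s.

764.4 g/s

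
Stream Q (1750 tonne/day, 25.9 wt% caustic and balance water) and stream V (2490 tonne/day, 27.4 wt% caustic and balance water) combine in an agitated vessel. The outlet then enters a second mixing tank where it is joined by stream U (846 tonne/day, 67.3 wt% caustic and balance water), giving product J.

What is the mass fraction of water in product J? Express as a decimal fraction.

0.6648

Overall, product flow = 5086 tonne/day.
water in = 1750×0.741 + 2490×0.726 + 846×0.327 = 3381.1 tonne/day.
water fraction in J = 0.6648.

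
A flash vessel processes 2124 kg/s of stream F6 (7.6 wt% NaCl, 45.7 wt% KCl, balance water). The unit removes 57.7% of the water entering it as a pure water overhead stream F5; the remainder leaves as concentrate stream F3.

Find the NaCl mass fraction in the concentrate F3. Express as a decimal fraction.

NaCl is not removed: 2124×0.076 = 161.42 kg/s of NaCl enters F3.
water entering = 2124×0.467 = 991.91 kg/s; overhead removed = 0.577×991.91 = 572.33 kg/s.
Concentrate = 2124 − 572.33 = 1551.7 kg/s.
Mass fraction = 161.42/1551.7 = 0.104.

0.104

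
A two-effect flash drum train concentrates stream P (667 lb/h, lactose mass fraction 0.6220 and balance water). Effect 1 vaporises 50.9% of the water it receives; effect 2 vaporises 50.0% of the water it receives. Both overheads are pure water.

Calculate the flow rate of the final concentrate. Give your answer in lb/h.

water in feed = 667×0.378 = 252.13 lb/h.
After stage 1: water left = (1−0.509)×252.13 = 123.79; stream total = 538.67 lb/h.
After stage 2: water left = (1−0.500)×123.79 = 61.897; final concentrate = 476.77 lb/h.

476.8 lb/h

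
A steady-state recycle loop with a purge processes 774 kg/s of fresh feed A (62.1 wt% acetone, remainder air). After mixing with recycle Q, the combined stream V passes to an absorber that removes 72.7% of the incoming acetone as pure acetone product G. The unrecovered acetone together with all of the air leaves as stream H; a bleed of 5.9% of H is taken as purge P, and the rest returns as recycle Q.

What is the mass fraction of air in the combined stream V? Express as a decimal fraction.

air enters only via A and leaves only via the purge: 774×0.379 = 0.059×(air in H), and the absorber passes all air, so air in V = air in H = 4972 kg/s.
acetone in V: m_A = 774×0.621 + (1−0.059)·(1−0.727)·m_A, so m_A = 480.65/0.7431 = 646.82 kg/s.
V = 646.82 + 4972 = 5618.8 kg/s.
air fraction in V = 4972/5618.8 = 0.885.

0.885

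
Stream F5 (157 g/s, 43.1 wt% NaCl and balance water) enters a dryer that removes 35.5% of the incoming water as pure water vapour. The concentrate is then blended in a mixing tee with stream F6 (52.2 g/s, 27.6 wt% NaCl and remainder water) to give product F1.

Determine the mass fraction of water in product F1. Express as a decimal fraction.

0.5376

Vapour removed = 0.355×0.569×157 = 31.713 g/s; concentrate = 125.29 g/s.
water reaching the mixer = 57.62 (from concentrate) + 52.2×0.724 = 95.413 g/s.
Product flow = 125.29 + 52.2 = 177.49 g/s; water fraction = 0.5376.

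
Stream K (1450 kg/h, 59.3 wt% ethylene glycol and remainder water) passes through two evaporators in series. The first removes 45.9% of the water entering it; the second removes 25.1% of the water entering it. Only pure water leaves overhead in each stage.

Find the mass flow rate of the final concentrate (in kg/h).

1099 kg/h

water in feed = 1450×0.407 = 590.15 kg/h.
After stage 1: water left = (1−0.459)×590.15 = 319.27; stream total = 1179.1 kg/h.
After stage 2: water left = (1−0.251)×319.27 = 239.13; final concentrate = 1099 kg/h.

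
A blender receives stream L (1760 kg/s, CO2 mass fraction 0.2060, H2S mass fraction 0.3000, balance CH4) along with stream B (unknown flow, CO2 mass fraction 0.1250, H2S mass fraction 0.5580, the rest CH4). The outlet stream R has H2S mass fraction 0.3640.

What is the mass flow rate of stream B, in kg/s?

580.6 kg/s

Let B be the unknown flow. Total out = 1760 + B.
H2S balance: 528 + 0.558·B = 0.364·(1760 + B)
(0.558 − 0.364)·B = 0.364×1760 − 528 = 112.64
B = 112.64 / 0.194 = 580.62 kg/s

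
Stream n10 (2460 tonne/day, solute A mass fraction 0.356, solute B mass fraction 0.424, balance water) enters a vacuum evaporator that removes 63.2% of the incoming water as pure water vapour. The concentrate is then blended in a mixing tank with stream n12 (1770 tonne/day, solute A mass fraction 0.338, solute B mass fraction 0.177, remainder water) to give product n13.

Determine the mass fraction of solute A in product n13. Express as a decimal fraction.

Vapour removed = 0.632×0.220×2460 = 342.04 tonne/day; concentrate = 2118 tonne/day.
solute A reaching the mixer = 875.76 (from concentrate) + 1770×0.338 = 1474 tonne/day.
Product flow = 2118 + 1770 = 3888 tonne/day; solute A fraction = 0.379.

0.379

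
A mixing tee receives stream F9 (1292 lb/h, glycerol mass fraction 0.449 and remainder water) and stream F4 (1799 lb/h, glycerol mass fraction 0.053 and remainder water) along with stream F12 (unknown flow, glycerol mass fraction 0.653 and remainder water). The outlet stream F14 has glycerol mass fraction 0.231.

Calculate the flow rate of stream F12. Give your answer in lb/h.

91.39 lb/h

Let F12 be the unknown flow. Total out = 3091 + F12.
glycerol balance: 675.46 + 0.653·F12 = 0.231·(3091 + F12)
(0.653 − 0.231)·F12 = 0.231×3091 − 675.46 = 38.566
F12 = 38.566 / 0.422 = 91.389 lb/h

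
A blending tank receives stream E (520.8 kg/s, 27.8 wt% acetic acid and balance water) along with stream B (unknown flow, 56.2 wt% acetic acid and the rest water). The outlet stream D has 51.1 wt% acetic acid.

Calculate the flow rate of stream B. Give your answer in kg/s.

2379 kg/s

Let B be the unknown flow. Total out = 520.8 + B.
acetic acid balance: 144.78 + 0.562·B = 0.511·(520.8 + B)
(0.562 − 0.511)·B = 0.511×520.8 − 144.78 = 121.35
B = 121.35 / 0.051 = 2379.3 kg/s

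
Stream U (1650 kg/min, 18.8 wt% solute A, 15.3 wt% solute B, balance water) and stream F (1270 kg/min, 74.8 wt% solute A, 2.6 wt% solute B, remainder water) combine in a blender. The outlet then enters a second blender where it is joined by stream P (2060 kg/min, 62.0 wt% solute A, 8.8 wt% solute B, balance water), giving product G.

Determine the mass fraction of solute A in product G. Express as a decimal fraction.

Overall, product flow = 4980 kg/min.
solute A in = 1650×0.188 + 1270×0.748 + 2060×0.620 = 2537.4 kg/min.
solute A fraction in G = 0.510.

0.510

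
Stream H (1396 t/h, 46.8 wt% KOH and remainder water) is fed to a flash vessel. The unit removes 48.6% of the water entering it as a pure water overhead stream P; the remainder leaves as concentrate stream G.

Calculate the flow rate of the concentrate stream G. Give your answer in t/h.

water entering = 1396×0.532 = 742.67 t/h; overhead removed = 0.486×742.67 = 360.94 t/h.
Concentrate = 1396 − 360.94 = 1035.1 t/h.

1035 t/h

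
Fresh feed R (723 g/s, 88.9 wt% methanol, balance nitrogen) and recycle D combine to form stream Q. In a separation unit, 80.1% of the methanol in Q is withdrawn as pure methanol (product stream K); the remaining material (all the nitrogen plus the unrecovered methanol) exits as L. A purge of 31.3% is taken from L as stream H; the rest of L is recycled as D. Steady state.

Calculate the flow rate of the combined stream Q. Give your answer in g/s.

nitrogen enters only via R and leaves only via the purge: 723×0.111 = 0.313×(nitrogen in L), and the separation unit passes all nitrogen, so nitrogen in Q = nitrogen in L = 256.4 g/s.
methanol in Q: m_A = 723×0.889 + (1−0.313)·(1−0.801)·m_A, so m_A = 642.75/0.8633 = 744.53 g/s.
Q = 744.53 + 256.4 = 1000.9 g/s.

1001 g/s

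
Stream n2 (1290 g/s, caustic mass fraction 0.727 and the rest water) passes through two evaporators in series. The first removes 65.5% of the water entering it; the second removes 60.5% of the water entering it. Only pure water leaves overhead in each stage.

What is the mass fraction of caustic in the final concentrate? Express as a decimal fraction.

0.951

water in feed = 1290×0.273 = 352.17 g/s.
After stage 1: water left = (1−0.655)×352.17 = 121.5; stream total = 1059.3 g/s.
After stage 2: water left = (1−0.605)×121.5 = 47.992; final concentrate = 985.82 g/s.
caustic fraction = 937.83/985.82 = 0.951.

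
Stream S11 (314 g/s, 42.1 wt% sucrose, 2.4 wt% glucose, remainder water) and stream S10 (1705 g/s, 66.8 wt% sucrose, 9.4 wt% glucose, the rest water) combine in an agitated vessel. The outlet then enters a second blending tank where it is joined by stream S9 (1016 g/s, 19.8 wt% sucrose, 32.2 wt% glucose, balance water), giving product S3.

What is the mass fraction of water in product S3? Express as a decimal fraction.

Overall, product flow = 3035 g/s.
water in = 314×0.555 + 1705×0.238 + 1016×0.480 = 1067.7 g/s.
water fraction in S3 = 0.352.

0.352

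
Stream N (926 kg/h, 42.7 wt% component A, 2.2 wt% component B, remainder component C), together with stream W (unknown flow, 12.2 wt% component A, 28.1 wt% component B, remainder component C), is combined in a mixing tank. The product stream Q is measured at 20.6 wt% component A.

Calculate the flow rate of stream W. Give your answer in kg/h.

2436 kg/h

Let W be the unknown flow. Total out = 926 + W.
component A balance: 395.4 + 0.122·W = 0.206·(926 + W)
(0.122 − 0.206)·W = 0.206×926 − 395.4 = -204.65
W = -204.65 / -0.084 = 2436.3 kg/h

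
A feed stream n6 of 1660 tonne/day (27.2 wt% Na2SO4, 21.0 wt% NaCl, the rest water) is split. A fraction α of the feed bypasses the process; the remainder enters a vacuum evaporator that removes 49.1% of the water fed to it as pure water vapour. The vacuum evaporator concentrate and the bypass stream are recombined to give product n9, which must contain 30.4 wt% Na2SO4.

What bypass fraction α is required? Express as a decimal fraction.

All 1660×0.272 = 451.52 tonne/day of Na2SO4 reaches n9, so n9 = 451.52/0.304 = 1485.3 tonne/day and vapour = 174.74 tonne/day.
The evaporator receives (1−α)·1660 of feed at 0.518 water and removes 0.491 of that water:
0.491×0.518×(1−α)×1660 = 174.74
(1−α) = 174.74/422.2 = 0.4139;  α = 0.5861.

0.586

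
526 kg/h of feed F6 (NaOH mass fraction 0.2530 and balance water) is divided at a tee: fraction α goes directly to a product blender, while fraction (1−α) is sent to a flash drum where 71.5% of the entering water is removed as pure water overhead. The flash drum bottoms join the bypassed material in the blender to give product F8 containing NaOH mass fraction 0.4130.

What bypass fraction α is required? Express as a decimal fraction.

0.275

All 526×0.253 = 133.08 kg/h of NaOH reaches F8, so F8 = 133.08/0.413 = 322.22 kg/h and vapour = 203.78 kg/h.
The evaporator receives (1−α)·526 of feed at 0.747 water and removes 0.715 of that water:
0.715×0.747×(1−α)×526 = 203.78
(1−α) = 203.78/280.94 = 0.7253;  α = 0.2747.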